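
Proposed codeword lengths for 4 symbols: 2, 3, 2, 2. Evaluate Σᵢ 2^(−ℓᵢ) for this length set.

With common denominator 2^3 = 8: Σ 2^(−ℓᵢ) = 2/8 + 1/8 + 2/8 + 2/8 = 7/8 = 0.875.

0.875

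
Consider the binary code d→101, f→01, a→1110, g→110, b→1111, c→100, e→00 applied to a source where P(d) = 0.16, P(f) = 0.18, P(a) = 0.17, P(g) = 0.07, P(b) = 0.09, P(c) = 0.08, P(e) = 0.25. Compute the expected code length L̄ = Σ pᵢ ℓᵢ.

2.83 bits/symbol

L̄ = Σ pᵢ·ℓᵢ = 0.16·3 + 0.18·2 + 0.17·4 + 0.07·3 + 0.09·4 + 0.08·3 + 0.25·2 = 2.83 bits/symbol.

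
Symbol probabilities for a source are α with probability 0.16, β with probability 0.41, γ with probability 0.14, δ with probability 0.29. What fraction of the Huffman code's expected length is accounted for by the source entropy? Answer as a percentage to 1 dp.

Entropy H = −Σ p log₂ p ≈ 1.8654 bits.
Huffman merges: 7/50+4/25→3/10; 29/100+3/10→59/100; 41/100+59/100→1. L = 189/100 ≈ 1.8900.
Efficiency = H/L = 1.8654/1.8900 = 98.7%.

98.7%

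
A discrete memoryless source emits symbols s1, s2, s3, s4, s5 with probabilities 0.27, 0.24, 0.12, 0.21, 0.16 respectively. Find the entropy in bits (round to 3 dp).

H = −Σ pᵢ log₂ pᵢ.
−0.27·log₂(0.27) = 0.5100
−0.24·log₂(0.24) = 0.4941
−0.12·log₂(0.12) = 0.3671
−0.21·log₂(0.21) = 0.4728
−0.16·log₂(0.16) = 0.4230
Sum ≈ 2.2671 → 2.267 bits.

2.267 bits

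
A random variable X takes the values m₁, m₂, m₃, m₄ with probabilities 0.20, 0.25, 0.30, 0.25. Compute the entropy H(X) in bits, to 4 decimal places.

1.9855 bits

H = −Σ pᵢ log₂ pᵢ.
−0.20·log₂(0.20) = 0.4644
−0.25·log₂(0.25) = 0.5000
−0.30·log₂(0.30) = 0.5211
−0.25·log₂(0.25) = 0.5000
Sum ≈ 1.9855 → 1.9855 bits.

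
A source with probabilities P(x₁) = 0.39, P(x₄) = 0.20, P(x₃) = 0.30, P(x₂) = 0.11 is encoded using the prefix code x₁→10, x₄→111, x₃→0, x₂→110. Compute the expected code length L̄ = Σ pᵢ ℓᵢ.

L̄ = Σ pᵢ·ℓᵢ = 0.39·2 + 0.20·3 + 0.30·1 + 0.11·3 = 2.01 bits/symbol.

2.01 bits/symbol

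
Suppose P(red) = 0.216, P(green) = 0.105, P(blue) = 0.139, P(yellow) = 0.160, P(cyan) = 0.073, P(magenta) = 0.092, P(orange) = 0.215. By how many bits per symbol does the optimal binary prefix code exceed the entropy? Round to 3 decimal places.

Entropy H = −Σ p log₂ p ≈ 2.7068 bits.
Huffman merges: 73/1000+23/250→33/200; 21/200+139/1000→61/250; 4/25+33/200→13/40; 43/200+27/125→431/1000; 61/250+13/40→569/1000; 431/1000+569/1000→1. L = 1367/500 ≈ 2.7340.
L − H = 2.7340 − 2.7068 = 0.027 bits.

0.027 bits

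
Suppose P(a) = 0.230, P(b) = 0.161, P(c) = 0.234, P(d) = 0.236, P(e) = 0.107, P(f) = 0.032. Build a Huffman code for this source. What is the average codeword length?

Repeatedly combine the two least-probable nodes; the expected code length is the sum of the merged weights.
merge 4/125 + 107/1000 → 139/1000
merge 139/1000 + 161/1000 → 3/10
merge 23/100 + 117/500 → 58/125
merge 59/250 + 3/10 → 67/125
merge 58/125 + 67/125 → 1
L = 139/1000 + 3/10 + 58/125 + 67/125 + 1 = 2439/1000 = 2.439 bits/symbol.

2.439 bits/symbol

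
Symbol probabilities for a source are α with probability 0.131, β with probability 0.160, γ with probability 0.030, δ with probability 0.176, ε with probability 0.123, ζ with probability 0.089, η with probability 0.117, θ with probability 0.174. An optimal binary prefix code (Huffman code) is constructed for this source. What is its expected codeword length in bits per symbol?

Repeatedly combine the two least-probable nodes; the expected code length is the sum of the merged weights.
merge 3/100 + 89/1000 → 119/1000
merge 117/1000 + 119/1000 → 59/250
merge 123/1000 + 131/1000 → 127/500
merge 4/25 + 87/500 → 167/500
merge 22/125 + 59/250 → 103/250
merge 127/500 + 167/500 → 147/250
merge 103/250 + 147/250 → 1
L = 119/1000 + 59/250 + 127/500 + 167/500 + 103/250 + 147/250 + 1 = 2943/1000 = 2.943 bits/symbol.

2.943 bits/symbol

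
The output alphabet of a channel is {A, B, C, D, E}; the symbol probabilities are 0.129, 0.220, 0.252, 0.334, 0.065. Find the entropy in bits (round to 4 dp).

2.1476 bits

H = −Σ pᵢ log₂ pᵢ.
−0.129·log₂(0.129) = 0.3811
−0.220·log₂(0.220) = 0.4806
−0.252·log₂(0.252) = 0.5011
−0.334·log₂(0.334) = 0.5284
−0.065·log₂(0.065) = 0.2563
Sum ≈ 2.1476 → 2.1476 bits.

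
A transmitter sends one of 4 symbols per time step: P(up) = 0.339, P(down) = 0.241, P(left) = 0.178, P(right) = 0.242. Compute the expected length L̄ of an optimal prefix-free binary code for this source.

2 bits/symbol

Repeatedly combine the two least-probable nodes; the expected code length is the sum of the merged weights.
merge 89/500 + 241/1000 → 419/1000
merge 121/500 + 339/1000 → 581/1000
merge 419/1000 + 581/1000 → 1
L = 419/1000 + 581/1000 + 1 = 2 bits/symbol.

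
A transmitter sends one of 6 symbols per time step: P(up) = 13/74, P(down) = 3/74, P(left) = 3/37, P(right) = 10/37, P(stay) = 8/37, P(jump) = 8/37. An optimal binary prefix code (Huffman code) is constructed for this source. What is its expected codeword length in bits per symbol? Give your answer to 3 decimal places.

2.419 bits/symbol

Repeatedly combine the two least-probable nodes; the expected code length is the sum of the merged weights.
merge 3/74 + 3/37 → 9/74
merge 9/74 + 13/74 → 11/37
merge 8/37 + 8/37 → 16/37
merge 10/37 + 11/37 → 21/37
merge 16/37 + 21/37 → 1
L = 9/74 + 11/37 + 16/37 + 21/37 + 1 = 179/74 ≈ 2.419 bits/symbol.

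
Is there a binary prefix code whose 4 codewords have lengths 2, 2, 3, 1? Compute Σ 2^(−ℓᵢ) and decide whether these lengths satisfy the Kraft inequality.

1.125; no

With common denominator 2^3 = 8: Σ 2^(−ℓᵢ) = 2/8 + 2/8 + 1/8 + 4/8 = 9/8 = 1.125.
Kraft's inequality requires Σ ≤ 1; here Σ = 1.125 > 1, so no such prefix code exists.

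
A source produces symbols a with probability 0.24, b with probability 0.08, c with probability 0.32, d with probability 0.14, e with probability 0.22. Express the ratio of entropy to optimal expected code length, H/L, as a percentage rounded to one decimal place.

Entropy H = −Σ p log₂ p ≈ 2.1894 bits.
Huffman merges: 2/25+7/50→11/50; 11/50+11/50→11/25; 6/25+8/25→14/25; 11/25+14/25→1. L = 111/50 ≈ 2.2200.
Efficiency = H/L = 2.1894/2.2200 = 98.6%.

98.6%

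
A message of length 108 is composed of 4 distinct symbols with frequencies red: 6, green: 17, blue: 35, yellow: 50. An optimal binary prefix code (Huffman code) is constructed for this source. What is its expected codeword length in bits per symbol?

1.75 bits/symbol

Probabilities are the counts divided by 108.
Repeatedly combine the two least-probable nodes; the expected code length is the sum of the merged weights.
merge 1/18 + 17/108 → 23/108
merge 23/108 + 35/108 → 29/54
merge 25/54 + 29/54 → 1
L = 23/108 + 29/54 + 1 = 7/4 = 1.75 bits/symbol.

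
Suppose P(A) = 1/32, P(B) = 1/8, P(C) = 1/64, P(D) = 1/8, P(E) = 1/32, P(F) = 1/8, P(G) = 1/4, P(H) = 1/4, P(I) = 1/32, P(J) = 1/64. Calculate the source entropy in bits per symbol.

2.78125 bits

Each probability is a power of 1/2, so log₂(1/p) is an integer.
H = Σ p·log₂(1/p) = 1/32·5 + 1/8·3 + 1/64·6 + 1/8·3 + 1/32·5 + 1/8·3 + 1/4·2 + 1/4·2 + 1/32·5 + 1/64·6 = 2.78125 bits.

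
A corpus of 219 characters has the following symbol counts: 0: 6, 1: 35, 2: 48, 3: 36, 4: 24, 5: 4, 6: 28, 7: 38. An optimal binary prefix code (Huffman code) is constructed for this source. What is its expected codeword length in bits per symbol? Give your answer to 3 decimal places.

2.808 bits/symbol

Probabilities are the counts divided by 219.
Repeatedly combine the two least-probable nodes; the expected code length is the sum of the merged weights.
merge 4/219 + 2/73 → 10/219
merge 10/219 + 8/73 → 34/219
merge 28/219 + 34/219 → 62/219
merge 35/219 + 12/73 → 71/219
merge 38/219 + 16/73 → 86/219
merge 62/219 + 71/219 → 133/219
merge 86/219 + 133/219 → 1
L = 10/219 + 34/219 + 62/219 + 71/219 + 86/219 + 133/219 + 1 = 205/73 ≈ 2.808 bits/symbol.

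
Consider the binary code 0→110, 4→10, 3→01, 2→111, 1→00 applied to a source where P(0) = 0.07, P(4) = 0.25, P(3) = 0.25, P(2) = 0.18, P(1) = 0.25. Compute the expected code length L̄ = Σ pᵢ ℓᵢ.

L̄ = Σ pᵢ·ℓᵢ = 0.07·3 + 0.25·2 + 0.25·2 + 0.18·3 + 0.25·2 = 2.25 bits/symbol.

2.25 bits/symbol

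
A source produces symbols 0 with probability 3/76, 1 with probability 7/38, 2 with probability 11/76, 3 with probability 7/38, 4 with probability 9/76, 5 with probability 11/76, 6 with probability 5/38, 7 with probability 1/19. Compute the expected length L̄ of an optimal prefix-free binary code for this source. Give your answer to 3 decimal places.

2.908 bits/symbol

Repeatedly combine the two least-probable nodes; the expected code length is the sum of the merged weights.
merge 3/76 + 1/19 → 7/76
merge 7/76 + 9/76 → 4/19
merge 5/38 + 11/76 → 21/76
merge 11/76 + 7/38 → 25/76
merge 7/38 + 4/19 → 15/38
merge 21/76 + 25/76 → 23/38
merge 15/38 + 23/38 → 1
L = 7/76 + 4/19 + 21/76 + 25/76 + 15/38 + 23/38 + 1 = 221/76 ≈ 2.908 bits/symbol.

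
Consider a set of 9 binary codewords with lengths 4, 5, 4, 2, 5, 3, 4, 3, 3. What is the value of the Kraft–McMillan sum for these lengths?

0.875

With common denominator 2^5 = 32: Σ 2^(−ℓᵢ) = 2/32 + 1/32 + 2/32 + 8/32 + 1/32 + 4/32 + 2/32 + 4/32 + 4/32 = 28/32 = 0.875.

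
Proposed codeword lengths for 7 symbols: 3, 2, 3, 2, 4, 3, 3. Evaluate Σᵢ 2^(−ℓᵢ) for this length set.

1.0625

With common denominator 2^4 = 16: Σ 2^(−ℓᵢ) = 2/16 + 4/16 + 2/16 + 4/16 + 1/16 + 2/16 + 2/16 = 17/16 = 1.0625.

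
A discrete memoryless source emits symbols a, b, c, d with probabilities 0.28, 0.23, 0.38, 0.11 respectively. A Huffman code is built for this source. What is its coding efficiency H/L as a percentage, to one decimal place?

Entropy H = −Σ p log₂ p ≈ 1.8826 bits.
Huffman merges: 11/100+23/100→17/50; 7/25+17/50→31/50; 19/50+31/50→1. L = 49/25 ≈ 1.9600.
Efficiency = H/L = 1.8826/1.9600 = 96.1%.

96.1%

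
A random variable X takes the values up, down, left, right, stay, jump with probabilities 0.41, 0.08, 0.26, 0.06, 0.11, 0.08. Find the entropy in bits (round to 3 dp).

H = −Σ pᵢ log₂ pᵢ.
−0.41·log₂(0.41) = 0.5274
−0.08·log₂(0.08) = 0.2915
−0.26·log₂(0.26) = 0.5053
−0.06·log₂(0.06) = 0.2435
−0.11·log₂(0.11) = 0.3503
−0.08·log₂(0.08) = 0.2915
Sum ≈ 2.2095 → 2.210 bits.

2.210 bits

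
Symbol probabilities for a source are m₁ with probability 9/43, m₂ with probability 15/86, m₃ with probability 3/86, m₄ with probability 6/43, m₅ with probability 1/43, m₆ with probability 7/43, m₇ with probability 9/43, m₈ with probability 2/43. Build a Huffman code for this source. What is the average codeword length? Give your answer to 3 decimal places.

Repeatedly combine the two least-probable nodes; the expected code length is the sum of the merged weights.
merge 1/43 + 3/86 → 5/86
merge 2/43 + 5/86 → 9/86
merge 9/86 + 6/43 → 21/86
merge 7/43 + 15/86 → 29/86
merge 9/43 + 9/43 → 18/43
merge 21/86 + 29/86 → 25/43
merge 18/43 + 25/43 → 1
L = 5/86 + 9/86 + 21/86 + 29/86 + 18/43 + 25/43 + 1 = 118/43 ≈ 2.744 bits/symbol.

2.744 bits/symbol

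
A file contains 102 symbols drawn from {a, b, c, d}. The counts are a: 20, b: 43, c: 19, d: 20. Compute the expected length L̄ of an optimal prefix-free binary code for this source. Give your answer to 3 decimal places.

Probabilities are the counts divided by 102.
Repeatedly combine the two least-probable nodes; the expected code length is the sum of the merged weights.
merge 19/102 + 10/51 → 13/34
merge 10/51 + 13/34 → 59/102
merge 43/102 + 59/102 → 1
L = 13/34 + 59/102 + 1 = 100/51 ≈ 1.961 bits/symbol.

1.961 bits/symbol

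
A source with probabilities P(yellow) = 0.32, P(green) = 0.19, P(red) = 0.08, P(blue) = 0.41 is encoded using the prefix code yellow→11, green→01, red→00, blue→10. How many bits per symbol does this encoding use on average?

2 bits/symbol

L̄ = Σ pᵢ·ℓᵢ = 0.32·2 + 0.19·2 + 0.08·2 + 0.41·2 = 2 bits/symbol.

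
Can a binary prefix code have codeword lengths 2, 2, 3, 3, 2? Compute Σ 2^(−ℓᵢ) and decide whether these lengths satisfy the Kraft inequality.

1; yes

With common denominator 2^3 = 8: Σ 2^(−ℓᵢ) = 2/8 + 2/8 + 1/8 + 1/8 + 2/8 = 8/8 = 1.
Kraft's inequality requires Σ ≤ 1; here Σ = 1 ≤ 1, so such a prefix code exists.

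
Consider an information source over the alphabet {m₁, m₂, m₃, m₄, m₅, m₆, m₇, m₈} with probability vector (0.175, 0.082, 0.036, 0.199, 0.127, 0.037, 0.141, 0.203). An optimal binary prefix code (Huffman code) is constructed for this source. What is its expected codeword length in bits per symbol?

Repeatedly combine the two least-probable nodes; the expected code length is the sum of the merged weights.
merge 9/250 + 37/1000 → 73/1000
merge 73/1000 + 41/500 → 31/200
merge 127/1000 + 141/1000 → 67/250
merge 31/200 + 7/40 → 33/100
merge 199/1000 + 203/1000 → 201/500
merge 67/250 + 33/100 → 299/500
merge 201/500 + 299/500 → 1
L = 73/1000 + 31/200 + 67/250 + 33/100 + 201/500 + 299/500 + 1 = 1413/500 = 2.826 bits/symbol.

2.826 bits/symbol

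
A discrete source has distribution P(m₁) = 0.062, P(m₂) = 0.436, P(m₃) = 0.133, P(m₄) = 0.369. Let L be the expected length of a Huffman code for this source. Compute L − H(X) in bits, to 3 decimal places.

Entropy H = −Σ p log₂ p ≈ 1.6887 bits.
Huffman merges: 31/500+133/1000→39/200; 39/200+369/1000→141/250; 109/250+141/250→1. L = 1759/1000 ≈ 1.7590.
L − H = 1.7590 − 1.6887 = 0.070 bits.

0.070 bits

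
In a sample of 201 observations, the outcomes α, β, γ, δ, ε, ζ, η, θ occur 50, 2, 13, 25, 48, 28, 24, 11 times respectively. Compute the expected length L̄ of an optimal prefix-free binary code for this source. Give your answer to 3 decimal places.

Probabilities are the counts divided by 201.
Repeatedly combine the two least-probable nodes; the expected code length is the sum of the merged weights.
merge 2/201 + 11/201 → 13/201
merge 13/201 + 13/201 → 26/201
merge 8/67 + 25/201 → 49/201
merge 26/201 + 28/201 → 18/67
merge 16/67 + 49/201 → 97/201
merge 50/201 + 18/67 → 104/201
merge 97/201 + 104/201 → 1
L = 13/201 + 26/201 + 49/201 + 18/67 + 97/201 + 104/201 + 1 = 544/201 ≈ 2.706 bits/symbol.

2.706 bits/symbol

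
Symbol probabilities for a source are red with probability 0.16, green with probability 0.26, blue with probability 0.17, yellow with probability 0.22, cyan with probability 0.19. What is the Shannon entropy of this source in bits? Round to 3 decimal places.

2.299 bits

H = −Σ pᵢ log₂ pᵢ.
−0.16·log₂(0.16) = 0.4230
−0.26·log₂(0.26) = 0.5053
−0.17·log₂(0.17) = 0.4346
−0.22·log₂(0.22) = 0.4806
−0.19·log₂(0.19) = 0.4552
Sum ≈ 2.2987 → 2.299 bits.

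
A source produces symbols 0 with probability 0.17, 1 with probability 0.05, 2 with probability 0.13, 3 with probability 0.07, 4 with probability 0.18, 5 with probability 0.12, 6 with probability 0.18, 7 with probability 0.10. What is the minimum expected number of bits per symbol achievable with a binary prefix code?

Repeatedly combine the two least-probable nodes; the expected code length is the sum of the merged weights.
merge 1/20 + 7/100 → 3/25
merge 1/10 + 3/25 → 11/50
merge 3/25 + 13/100 → 1/4
merge 17/100 + 9/50 → 7/20
merge 9/50 + 11/50 → 2/5
merge 1/4 + 7/20 → 3/5
merge 2/5 + 3/5 → 1
L = 3/25 + 11/50 + 1/4 + 7/20 + 2/5 + 3/5 + 1 = 147/50 = 2.94 bits/symbol.

2.94 bits/symbol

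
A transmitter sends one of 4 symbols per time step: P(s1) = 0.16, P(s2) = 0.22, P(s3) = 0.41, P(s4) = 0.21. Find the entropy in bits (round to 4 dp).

H = −Σ pᵢ log₂ pᵢ.
−0.16·log₂(0.16) = 0.4230
−0.22·log₂(0.22) = 0.4806
−0.41·log₂(0.41) = 0.5274
−0.21·log₂(0.21) = 0.4728
Sum ≈ 1.9038 → 1.9038 bits.

1.9038 bits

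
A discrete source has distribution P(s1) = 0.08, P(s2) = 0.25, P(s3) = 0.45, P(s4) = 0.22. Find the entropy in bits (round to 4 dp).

H = −Σ pᵢ log₂ pᵢ.
−0.08·log₂(0.08) = 0.2915
−0.25·log₂(0.25) = 0.5000
−0.45·log₂(0.45) = 0.5184
−0.22·log₂(0.22) = 0.4806
Sum ≈ 1.7905 → 1.7905 bits.

1.7905 bits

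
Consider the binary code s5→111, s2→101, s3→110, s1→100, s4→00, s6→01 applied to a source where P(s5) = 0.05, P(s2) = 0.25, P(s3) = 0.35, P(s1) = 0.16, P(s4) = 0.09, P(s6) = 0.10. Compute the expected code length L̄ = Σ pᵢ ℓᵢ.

L̄ = Σ pᵢ·ℓᵢ = 0.05·3 + 0.25·3 + 0.35·3 + 0.16·3 + 0.09·2 + 0.10·2 = 2.81 bits/symbol.

2.81 bits/symbol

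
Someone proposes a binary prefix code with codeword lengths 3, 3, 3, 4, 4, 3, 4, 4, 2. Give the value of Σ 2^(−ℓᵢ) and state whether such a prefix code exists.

1; yes

With common denominator 2^4 = 16: Σ 2^(−ℓᵢ) = 2/16 + 2/16 + 2/16 + 1/16 + 1/16 + 2/16 + 1/16 + 1/16 + 4/16 = 16/16 = 1.
Kraft's inequality requires Σ ≤ 1; here Σ = 1 ≤ 1, so such a prefix code exists.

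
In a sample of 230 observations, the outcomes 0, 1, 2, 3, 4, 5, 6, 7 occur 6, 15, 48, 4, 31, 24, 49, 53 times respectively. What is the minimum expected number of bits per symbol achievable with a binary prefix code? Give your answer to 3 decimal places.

Probabilities are the counts divided by 230.
Repeatedly combine the two least-probable nodes; the expected code length is the sum of the merged weights.
merge 2/115 + 3/115 → 1/23
merge 1/23 + 3/46 → 5/46
merge 12/115 + 5/46 → 49/230
merge 31/230 + 24/115 → 79/230
merge 49/230 + 49/230 → 49/115
merge 53/230 + 79/230 → 66/115
merge 49/115 + 66/115 → 1
L = 1/23 + 5/46 + 49/230 + 79/230 + 49/115 + 66/115 + 1 = 623/230 ≈ 2.709 bits/symbol.

2.709 bits/symbol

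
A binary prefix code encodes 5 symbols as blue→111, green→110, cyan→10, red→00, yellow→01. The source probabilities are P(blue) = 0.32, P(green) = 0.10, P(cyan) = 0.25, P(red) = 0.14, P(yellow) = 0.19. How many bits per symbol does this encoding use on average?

2.42 bits/symbol

L̄ = Σ pᵢ·ℓᵢ = 0.32·3 + 0.10·3 + 0.25·2 + 0.14·2 + 0.19·2 = 2.42 bits/symbol.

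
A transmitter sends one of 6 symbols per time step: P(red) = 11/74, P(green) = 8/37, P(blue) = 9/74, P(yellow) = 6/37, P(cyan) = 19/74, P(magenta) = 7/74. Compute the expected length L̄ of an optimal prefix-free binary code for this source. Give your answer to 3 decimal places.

2.527 bits/symbol

Repeatedly combine the two least-probable nodes; the expected code length is the sum of the merged weights.
merge 7/74 + 9/74 → 8/37
merge 11/74 + 6/37 → 23/74
merge 8/37 + 8/37 → 16/37
merge 19/74 + 23/74 → 21/37
merge 16/37 + 21/37 → 1
L = 8/37 + 23/74 + 16/37 + 21/37 + 1 = 187/74 ≈ 2.527 bits/symbol.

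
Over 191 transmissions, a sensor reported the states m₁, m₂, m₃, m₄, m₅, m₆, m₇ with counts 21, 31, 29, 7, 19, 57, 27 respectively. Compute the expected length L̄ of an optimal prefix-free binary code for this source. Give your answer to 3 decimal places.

Probabilities are the counts divided by 191.
Repeatedly combine the two least-probable nodes; the expected code length is the sum of the merged weights.
merge 7/191 + 19/191 → 26/191
merge 21/191 + 26/191 → 47/191
merge 27/191 + 29/191 → 56/191
merge 31/191 + 47/191 → 78/191
merge 56/191 + 57/191 → 113/191
merge 78/191 + 113/191 → 1
L = 26/191 + 47/191 + 56/191 + 78/191 + 113/191 + 1 = 511/191 ≈ 2.675 bits/symbol.

2.675 bits/symbol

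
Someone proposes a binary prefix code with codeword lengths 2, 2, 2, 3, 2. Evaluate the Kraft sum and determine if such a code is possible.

With common denominator 2^3 = 8: Σ 2^(−ℓᵢ) = 2/8 + 2/8 + 2/8 + 1/8 + 2/8 = 9/8 = 1.125.
Kraft's inequality requires Σ ≤ 1; here Σ = 1.125 > 1, so no such prefix code exists.

1.125; no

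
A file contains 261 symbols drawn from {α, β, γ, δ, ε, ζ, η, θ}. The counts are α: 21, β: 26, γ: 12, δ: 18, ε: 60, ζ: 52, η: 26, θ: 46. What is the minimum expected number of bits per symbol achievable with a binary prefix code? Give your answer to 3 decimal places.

2.866 bits/symbol

Probabilities are the counts divided by 261.
Repeatedly combine the two least-probable nodes; the expected code length is the sum of the merged weights.
merge 4/87 + 2/29 → 10/87
merge 7/87 + 26/261 → 47/261
merge 26/261 + 10/87 → 56/261
merge 46/261 + 47/261 → 31/87
merge 52/261 + 56/261 → 12/29
merge 20/87 + 31/87 → 17/29
merge 12/29 + 17/29 → 1
L = 10/87 + 47/261 + 56/261 + 31/87 + 12/29 + 17/29 + 1 = 748/261 ≈ 2.866 bits/symbol.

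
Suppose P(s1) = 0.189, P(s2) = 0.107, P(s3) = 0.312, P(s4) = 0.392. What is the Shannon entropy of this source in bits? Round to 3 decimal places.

1.853 bits

H = −Σ pᵢ log₂ pᵢ.
−0.189·log₂(0.189) = 0.4543
−0.107·log₂(0.107) = 0.3450
−0.312·log₂(0.312) = 0.5243
−0.392·log₂(0.392) = 0.5296
Sum ≈ 1.8532 → 1.853 bits.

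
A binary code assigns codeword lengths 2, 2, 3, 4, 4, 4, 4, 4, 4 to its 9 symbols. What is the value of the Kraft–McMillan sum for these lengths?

1

With common denominator 2^4 = 16: Σ 2^(−ℓᵢ) = 4/16 + 4/16 + 2/16 + 1/16 + 1/16 + 1/16 + 1/16 + 1/16 + 1/16 = 16/16 = 1.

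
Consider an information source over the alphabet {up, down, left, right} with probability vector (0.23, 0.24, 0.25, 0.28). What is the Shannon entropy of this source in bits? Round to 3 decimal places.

H = −Σ pᵢ log₂ pᵢ.
−0.23·log₂(0.23) = 0.4877
−0.24·log₂(0.24) = 0.4941
−0.25·log₂(0.25) = 0.5000
−0.28·log₂(0.28) = 0.5142
Sum ≈ 1.9960 → 1.996 bits.

1.996 bits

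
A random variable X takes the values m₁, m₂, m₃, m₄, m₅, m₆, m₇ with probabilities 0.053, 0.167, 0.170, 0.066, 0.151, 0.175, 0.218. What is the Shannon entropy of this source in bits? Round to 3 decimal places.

2.680 bits

H = −Σ pᵢ log₂ pᵢ.
−0.053·log₂(0.053) = 0.2246
−0.167·log₂(0.167) = 0.4312
−0.170·log₂(0.170) = 0.4346
−0.066·log₂(0.066) = 0.2588
−0.151·log₂(0.151) = 0.4118
−0.175·log₂(0.175) = 0.4401
−0.218·log₂(0.218) = 0.4791
Sum ≈ 2.6802 → 2.680 bits.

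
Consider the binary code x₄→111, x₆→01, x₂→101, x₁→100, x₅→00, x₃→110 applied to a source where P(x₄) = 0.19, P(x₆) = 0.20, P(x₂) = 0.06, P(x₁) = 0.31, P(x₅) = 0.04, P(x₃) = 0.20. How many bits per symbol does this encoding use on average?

L̄ = Σ pᵢ·ℓᵢ = 0.19·3 + 0.20·2 + 0.06·3 + 0.31·3 + 0.04·2 + 0.20·3 = 2.76 bits/symbol.

2.76 bits/symbol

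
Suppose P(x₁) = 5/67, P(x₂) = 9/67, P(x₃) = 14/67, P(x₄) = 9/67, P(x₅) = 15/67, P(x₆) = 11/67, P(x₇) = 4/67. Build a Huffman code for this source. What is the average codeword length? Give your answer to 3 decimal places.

2.701 bits/symbol

Repeatedly combine the two least-probable nodes; the expected code length is the sum of the merged weights.
merge 4/67 + 5/67 → 9/67
merge 9/67 + 9/67 → 18/67
merge 9/67 + 11/67 → 20/67
merge 14/67 + 15/67 → 29/67
merge 18/67 + 20/67 → 38/67
merge 29/67 + 38/67 → 1
L = 9/67 + 18/67 + 20/67 + 29/67 + 38/67 + 1 = 181/67 ≈ 2.701 bits/symbol.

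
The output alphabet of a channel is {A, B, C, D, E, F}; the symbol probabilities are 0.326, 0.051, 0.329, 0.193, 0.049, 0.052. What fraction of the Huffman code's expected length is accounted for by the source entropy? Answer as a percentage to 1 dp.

Entropy H = −Σ p log₂ p ≈ 2.1668 bits.
Huffman merges: 49/1000+51/1000→1/10; 13/250+1/10→19/125; 19/125+193/1000→69/200; 163/500+329/1000→131/200; 69/200+131/200→1. L = 563/250 ≈ 2.2520.
Efficiency = H/L = 2.1668/2.2520 = 96.2%.

96.2%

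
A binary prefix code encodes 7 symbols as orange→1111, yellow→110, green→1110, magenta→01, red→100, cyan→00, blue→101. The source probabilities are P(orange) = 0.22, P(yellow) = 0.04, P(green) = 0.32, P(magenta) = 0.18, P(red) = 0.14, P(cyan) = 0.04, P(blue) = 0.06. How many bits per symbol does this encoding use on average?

L̄ = Σ pᵢ·ℓᵢ = 0.22·4 + 0.04·3 + 0.32·4 + 0.18·2 + 0.14·3 + 0.04·2 + 0.06·3 = 3.32 bits/symbol.

3.32 bits/symbol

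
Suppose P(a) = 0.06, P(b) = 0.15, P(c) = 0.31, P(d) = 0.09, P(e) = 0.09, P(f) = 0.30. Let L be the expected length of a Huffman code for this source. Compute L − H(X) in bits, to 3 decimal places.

0.066 bits

Entropy H = −Σ p log₂ p ≈ 2.3243 bits.
Huffman merges: 3/50+9/100→3/20; 9/100+3/20→6/25; 3/20+6/25→39/100; 3/10+31/100→61/100; 39/100+61/100→1. L = 239/100 ≈ 2.3900.
L − H = 2.3900 − 2.3243 = 0.066 bits.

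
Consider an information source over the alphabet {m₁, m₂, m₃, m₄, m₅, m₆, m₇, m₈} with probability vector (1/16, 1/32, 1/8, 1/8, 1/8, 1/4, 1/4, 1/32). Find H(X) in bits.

2.6875 bits

Each probability is a power of 1/2, so log₂(1/p) is an integer.
H = Σ p·log₂(1/p) = 1/16·4 + 1/32·5 + 1/8·3 + 1/8·3 + 1/8·3 + 1/4·2 + 1/4·2 + 1/32·5 = 2.6875 bits.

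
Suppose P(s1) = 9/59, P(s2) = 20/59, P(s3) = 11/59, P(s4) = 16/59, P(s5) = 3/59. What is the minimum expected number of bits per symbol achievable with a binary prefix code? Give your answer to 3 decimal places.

2.203 bits/symbol

Repeatedly combine the two least-probable nodes; the expected code length is the sum of the merged weights.
merge 3/59 + 9/59 → 12/59
merge 11/59 + 12/59 → 23/59
merge 16/59 + 20/59 → 36/59
merge 23/59 + 36/59 → 1
L = 12/59 + 23/59 + 36/59 + 1 = 130/59 ≈ 2.203 bits/symbol.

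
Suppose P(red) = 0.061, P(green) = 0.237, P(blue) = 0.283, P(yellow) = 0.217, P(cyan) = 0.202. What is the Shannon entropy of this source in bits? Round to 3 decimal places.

2.198 bits

H = −Σ pᵢ log₂ pᵢ.
−0.061·log₂(0.061) = 0.2461
−0.237·log₂(0.237) = 0.4923
−0.283·log₂(0.283) = 0.5154
−0.217·log₂(0.217) = 0.4783
−0.202·log₂(0.202) = 0.4661
Sum ≈ 2.1982 → 2.198 bits.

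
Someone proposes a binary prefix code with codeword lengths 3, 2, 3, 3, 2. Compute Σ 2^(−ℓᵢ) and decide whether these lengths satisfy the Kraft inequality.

0.875; yes

With common denominator 2^3 = 8: Σ 2^(−ℓᵢ) = 1/8 + 2/8 + 1/8 + 1/8 + 2/8 = 7/8 = 0.875.
Kraft's inequality requires Σ ≤ 1; here Σ = 0.875 ≤ 1, so such a prefix code exists.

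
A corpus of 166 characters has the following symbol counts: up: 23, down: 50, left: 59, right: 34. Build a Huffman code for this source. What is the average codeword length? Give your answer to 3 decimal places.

1.988 bits/symbol

Probabilities are the counts divided by 166.
Repeatedly combine the two least-probable nodes; the expected code length is the sum of the merged weights.
merge 23/166 + 17/83 → 57/166
merge 25/83 + 57/166 → 107/166
merge 59/166 + 107/166 → 1
L = 57/166 + 107/166 + 1 = 165/83 ≈ 1.988 bits/symbol.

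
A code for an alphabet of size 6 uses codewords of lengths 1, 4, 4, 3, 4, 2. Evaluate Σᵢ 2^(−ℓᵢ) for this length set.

1.0625

With common denominator 2^4 = 16: Σ 2^(−ℓᵢ) = 8/16 + 1/16 + 1/16 + 2/16 + 1/16 + 4/16 = 17/16 = 1.0625.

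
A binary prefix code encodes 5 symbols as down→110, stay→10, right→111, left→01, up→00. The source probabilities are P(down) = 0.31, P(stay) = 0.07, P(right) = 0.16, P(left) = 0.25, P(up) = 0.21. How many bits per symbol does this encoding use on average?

2.47 bits/symbol

L̄ = Σ pᵢ·ℓᵢ = 0.31·3 + 0.07·2 + 0.16·3 + 0.25·2 + 0.21·2 = 2.47 bits/symbol.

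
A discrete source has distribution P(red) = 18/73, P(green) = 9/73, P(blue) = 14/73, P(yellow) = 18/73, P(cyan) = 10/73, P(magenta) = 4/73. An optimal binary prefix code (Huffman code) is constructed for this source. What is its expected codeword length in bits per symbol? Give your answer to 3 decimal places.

Repeatedly combine the two least-probable nodes; the expected code length is the sum of the merged weights.
merge 4/73 + 9/73 → 13/73
merge 10/73 + 13/73 → 23/73
merge 14/73 + 18/73 → 32/73
merge 18/73 + 23/73 → 41/73
merge 32/73 + 41/73 → 1
L = 13/73 + 23/73 + 32/73 + 41/73 + 1 = 182/73 ≈ 2.493 bits/symbol.

2.493 bits/symbol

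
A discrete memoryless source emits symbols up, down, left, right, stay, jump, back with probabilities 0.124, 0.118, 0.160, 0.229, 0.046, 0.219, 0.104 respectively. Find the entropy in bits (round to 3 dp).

2.671 bits

H = −Σ pᵢ log₂ pᵢ.
−0.124·log₂(0.124) = 0.3734
−0.118·log₂(0.118) = 0.3638
−0.160·log₂(0.160) = 0.4230
−0.229·log₂(0.229) = 0.4870
−0.046·log₂(0.046) = 0.2043
−0.219·log₂(0.219) = 0.4798
−0.104·log₂(0.104) = 0.3396
Sum ≈ 2.6710 → 2.671 bits.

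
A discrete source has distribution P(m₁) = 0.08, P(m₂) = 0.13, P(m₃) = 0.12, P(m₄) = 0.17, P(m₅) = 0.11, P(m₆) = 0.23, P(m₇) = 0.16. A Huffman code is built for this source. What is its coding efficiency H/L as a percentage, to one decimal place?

Entropy H = −Σ p log₂ p ≈ 2.7368 bits.
Huffman merges: 2/25+11/100→19/100; 3/25+13/100→1/4; 4/25+17/100→33/100; 19/100+23/100→21/50; 1/4+33/100→29/50; 21/50+29/50→1. L = 277/100 ≈ 2.7700.
Efficiency = H/L = 2.7368/2.7700 = 98.8%.

98.8%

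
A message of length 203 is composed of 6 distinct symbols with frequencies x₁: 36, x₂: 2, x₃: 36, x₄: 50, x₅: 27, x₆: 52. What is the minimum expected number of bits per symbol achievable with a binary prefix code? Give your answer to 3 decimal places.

Probabilities are the counts divided by 203.
Repeatedly combine the two least-probable nodes; the expected code length is the sum of the merged weights.
merge 2/203 + 27/203 → 1/7
merge 1/7 + 36/203 → 65/203
merge 36/203 + 50/203 → 86/203
merge 52/203 + 65/203 → 117/203
merge 86/203 + 117/203 → 1
L = 1/7 + 65/203 + 86/203 + 117/203 + 1 = 500/203 ≈ 2.463 bits/symbol.

2.463 bits/symbol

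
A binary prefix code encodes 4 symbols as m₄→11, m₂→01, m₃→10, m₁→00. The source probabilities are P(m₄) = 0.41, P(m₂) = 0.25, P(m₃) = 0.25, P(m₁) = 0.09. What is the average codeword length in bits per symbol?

2 bits/symbol

L̄ = Σ pᵢ·ℓᵢ = 0.41·2 + 0.25·2 + 0.25·2 + 0.09·2 = 2 bits/symbol.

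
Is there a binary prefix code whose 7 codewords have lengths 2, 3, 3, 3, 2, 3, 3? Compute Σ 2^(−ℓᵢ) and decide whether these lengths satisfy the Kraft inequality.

1.125; no

With common denominator 2^3 = 8: Σ 2^(−ℓᵢ) = 2/8 + 1/8 + 1/8 + 1/8 + 2/8 + 1/8 + 1/8 = 9/8 = 1.125.
Kraft's inequality requires Σ ≤ 1; here Σ = 1.125 > 1, so no such prefix code exists.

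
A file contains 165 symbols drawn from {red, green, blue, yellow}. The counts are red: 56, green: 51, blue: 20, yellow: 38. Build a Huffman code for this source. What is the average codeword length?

2 bits/symbol

Probabilities are the counts divided by 165.
Repeatedly combine the two least-probable nodes; the expected code length is the sum of the merged weights.
merge 4/33 + 38/165 → 58/165
merge 17/55 + 56/165 → 107/165
merge 58/165 + 107/165 → 1
L = 58/165 + 107/165 + 1 = 2 bits/symbol.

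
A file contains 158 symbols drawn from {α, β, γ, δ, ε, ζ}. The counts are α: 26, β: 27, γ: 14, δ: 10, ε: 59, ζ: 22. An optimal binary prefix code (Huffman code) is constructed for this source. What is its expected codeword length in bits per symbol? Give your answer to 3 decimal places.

2.405 bits/symbol

Probabilities are the counts divided by 158.
Repeatedly combine the two least-probable nodes; the expected code length is the sum of the merged weights.
merge 5/79 + 7/79 → 12/79
merge 11/79 + 12/79 → 23/79
merge 13/79 + 27/158 → 53/158
merge 23/79 + 53/158 → 99/158
merge 59/158 + 99/158 → 1
L = 12/79 + 23/79 + 53/158 + 99/158 + 1 = 190/79 ≈ 2.405 bits/symbol.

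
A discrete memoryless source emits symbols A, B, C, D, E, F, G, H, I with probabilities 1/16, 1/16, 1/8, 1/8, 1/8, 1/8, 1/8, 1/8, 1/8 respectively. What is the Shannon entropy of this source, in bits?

Each probability is a power of 1/2, so log₂(1/p) is an integer.
H = Σ p·log₂(1/p) = 1/16·4 + 1/16·4 + 1/8·3 + 1/8·3 + 1/8·3 + 1/8·3 + 1/8·3 + 1/8·3 + 1/8·3 = 3.125 bits.

3.125 bits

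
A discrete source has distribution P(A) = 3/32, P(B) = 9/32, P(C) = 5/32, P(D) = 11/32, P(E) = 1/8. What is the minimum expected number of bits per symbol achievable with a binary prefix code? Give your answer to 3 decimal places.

2.219 bits/symbol

Repeatedly combine the two least-probable nodes; the expected code length is the sum of the merged weights.
merge 3/32 + 1/8 → 7/32
merge 5/32 + 7/32 → 3/8
merge 9/32 + 11/32 → 5/8
merge 3/8 + 5/8 → 1
L = 7/32 + 3/8 + 5/8 + 1 = 71/32 ≈ 2.219 bits/symbol.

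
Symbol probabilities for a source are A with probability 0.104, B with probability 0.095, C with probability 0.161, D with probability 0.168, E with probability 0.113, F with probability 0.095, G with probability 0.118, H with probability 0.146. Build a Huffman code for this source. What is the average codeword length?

Repeatedly combine the two least-probable nodes; the expected code length is the sum of the merged weights.
merge 19/200 + 19/200 → 19/100
merge 13/125 + 113/1000 → 217/1000
merge 59/500 + 73/500 → 33/125
merge 161/1000 + 21/125 → 329/1000
merge 19/100 + 217/1000 → 407/1000
merge 33/125 + 329/1000 → 593/1000
merge 407/1000 + 593/1000 → 1
L = 19/100 + 217/1000 + 33/125 + 329/1000 + 407/1000 + 593/1000 + 1 = 3 bits/symbol.

3 bits/symbol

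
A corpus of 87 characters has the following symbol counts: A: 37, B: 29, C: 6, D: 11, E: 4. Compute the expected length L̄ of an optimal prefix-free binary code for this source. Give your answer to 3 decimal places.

Probabilities are the counts divided by 87.
Repeatedly combine the two least-probable nodes; the expected code length is the sum of the merged weights.
merge 4/87 + 2/29 → 10/87
merge 10/87 + 11/87 → 7/29
merge 7/29 + 1/3 → 50/87
merge 37/87 + 50/87 → 1
L = 10/87 + 7/29 + 50/87 + 1 = 56/29 ≈ 1.931 bits/symbol.

1.931 bits/symbol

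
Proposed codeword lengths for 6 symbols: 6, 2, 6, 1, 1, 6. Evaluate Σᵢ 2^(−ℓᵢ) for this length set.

With common denominator 2^6 = 64: Σ 2^(−ℓᵢ) = 1/64 + 16/64 + 1/64 + 32/64 + 32/64 + 1/64 = 83/64 = 1.296875.

1.296875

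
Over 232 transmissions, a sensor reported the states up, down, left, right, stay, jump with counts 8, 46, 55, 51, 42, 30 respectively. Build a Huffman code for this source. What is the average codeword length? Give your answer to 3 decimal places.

Probabilities are the counts divided by 232.
Repeatedly combine the two least-probable nodes; the expected code length is the sum of the merged weights.
merge 1/29 + 15/116 → 19/116
merge 19/116 + 21/116 → 10/29
merge 23/116 + 51/232 → 97/232
merge 55/232 + 10/29 → 135/232
merge 97/232 + 135/232 → 1
L = 19/116 + 10/29 + 97/232 + 135/232 + 1 = 291/116 ≈ 2.509 bits/symbol.

2.509 bits/symbol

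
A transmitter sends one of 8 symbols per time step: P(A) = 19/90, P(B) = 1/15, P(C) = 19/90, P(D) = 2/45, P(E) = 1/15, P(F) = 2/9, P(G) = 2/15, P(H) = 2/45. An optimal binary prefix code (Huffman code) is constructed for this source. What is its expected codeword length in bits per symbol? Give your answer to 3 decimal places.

Repeatedly combine the two least-probable nodes; the expected code length is the sum of the merged weights.
merge 2/45 + 2/45 → 4/45
merge 1/15 + 1/15 → 2/15
merge 4/45 + 2/15 → 2/9
merge 2/15 + 19/90 → 31/90
merge 19/90 + 2/9 → 13/30
merge 2/9 + 31/90 → 17/30
merge 13/30 + 17/30 → 1
L = 4/45 + 2/15 + 2/9 + 31/90 + 13/30 + 17/30 + 1 = 251/90 ≈ 2.789 bits/symbol.

2.789 bits/symbol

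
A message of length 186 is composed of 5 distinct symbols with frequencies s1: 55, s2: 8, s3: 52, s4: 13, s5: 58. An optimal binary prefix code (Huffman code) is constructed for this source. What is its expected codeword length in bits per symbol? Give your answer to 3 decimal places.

Probabilities are the counts divided by 186.
Repeatedly combine the two least-probable nodes; the expected code length is the sum of the merged weights.
merge 4/93 + 13/186 → 7/62
merge 7/62 + 26/93 → 73/186
merge 55/186 + 29/93 → 113/186
merge 73/186 + 113/186 → 1
L = 7/62 + 73/186 + 113/186 + 1 = 131/62 ≈ 2.113 bits/symbol.

2.113 bits/symbol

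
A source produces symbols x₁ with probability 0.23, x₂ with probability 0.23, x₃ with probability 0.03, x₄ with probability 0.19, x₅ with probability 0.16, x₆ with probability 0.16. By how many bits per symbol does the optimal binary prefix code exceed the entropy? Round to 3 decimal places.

Entropy H = −Σ p log₂ p ≈ 2.4284 bits.
Huffman merges: 3/100+4/25→19/100; 4/25+19/100→7/20; 19/100+23/100→21/50; 23/100+7/20→29/50; 21/50+29/50→1. L = 127/50 ≈ 2.5400.
L − H = 2.5400 − 2.4284 = 0.112 bits.

0.112 bits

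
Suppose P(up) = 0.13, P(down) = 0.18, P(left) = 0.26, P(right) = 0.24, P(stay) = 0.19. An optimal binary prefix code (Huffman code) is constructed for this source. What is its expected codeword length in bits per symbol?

2.31 bits/symbol

Repeatedly combine the two least-probable nodes; the expected code length is the sum of the merged weights.
merge 13/100 + 9/50 → 31/100
merge 19/100 + 6/25 → 43/100
merge 13/50 + 31/100 → 57/100
merge 43/100 + 57/100 → 1
L = 31/100 + 43/100 + 57/100 + 1 = 231/100 = 2.31 bits/symbol.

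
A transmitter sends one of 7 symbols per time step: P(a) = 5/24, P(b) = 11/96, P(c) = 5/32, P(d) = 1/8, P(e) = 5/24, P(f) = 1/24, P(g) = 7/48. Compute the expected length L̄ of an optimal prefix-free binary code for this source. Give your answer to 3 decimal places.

2.740 bits/symbol

Repeatedly combine the two least-probable nodes; the expected code length is the sum of the merged weights.
merge 1/24 + 11/96 → 5/32
merge 1/8 + 7/48 → 13/48
merge 5/32 + 5/32 → 5/16
merge 5/24 + 5/24 → 5/12
merge 13/48 + 5/16 → 7/12
merge 5/12 + 7/12 → 1
L = 5/32 + 13/48 + 5/16 + 5/12 + 7/12 + 1 = 263/96 ≈ 2.740 bits/symbol.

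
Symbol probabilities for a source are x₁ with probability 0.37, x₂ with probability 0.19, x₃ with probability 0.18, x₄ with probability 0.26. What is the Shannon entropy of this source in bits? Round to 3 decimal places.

H = −Σ pᵢ log₂ pᵢ.
−0.37·log₂(0.37) = 0.5307
−0.19·log₂(0.19) = 0.4552
−0.18·log₂(0.18) = 0.4453
−0.26·log₂(0.26) = 0.5053
Sum ≈ 1.9366 → 1.937 bits.

1.937 bits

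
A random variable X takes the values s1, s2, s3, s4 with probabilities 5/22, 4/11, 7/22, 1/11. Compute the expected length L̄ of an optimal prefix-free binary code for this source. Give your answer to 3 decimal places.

Repeatedly combine the two least-probable nodes; the expected code length is the sum of the merged weights.
merge 1/11 + 5/22 → 7/22
merge 7/22 + 7/22 → 7/11
merge 4/11 + 7/11 → 1
L = 7/22 + 7/11 + 1 = 43/22 ≈ 1.955 bits/symbol.

1.955 bits/symbol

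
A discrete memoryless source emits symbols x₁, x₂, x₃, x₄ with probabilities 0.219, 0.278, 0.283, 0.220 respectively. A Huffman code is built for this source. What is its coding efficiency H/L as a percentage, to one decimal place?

99.5%

Entropy H = −Σ p log₂ p ≈ 1.9892 bits.
Huffman merges: 219/1000+11/50→439/1000; 139/500+283/1000→561/1000; 439/1000+561/1000→1. L = 2 ≈ 2.0000.
Efficiency = H/L = 1.9892/2.0000 = 99.5%.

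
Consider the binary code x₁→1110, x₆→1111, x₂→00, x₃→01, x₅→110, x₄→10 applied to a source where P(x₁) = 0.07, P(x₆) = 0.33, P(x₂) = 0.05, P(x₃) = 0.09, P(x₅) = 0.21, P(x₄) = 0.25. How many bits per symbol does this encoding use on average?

L̄ = Σ pᵢ·ℓᵢ = 0.07·4 + 0.33·4 + 0.05·2 + 0.09·2 + 0.21·3 + 0.25·2 = 3.01 bits/symbol.

3.01 bits/symbol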